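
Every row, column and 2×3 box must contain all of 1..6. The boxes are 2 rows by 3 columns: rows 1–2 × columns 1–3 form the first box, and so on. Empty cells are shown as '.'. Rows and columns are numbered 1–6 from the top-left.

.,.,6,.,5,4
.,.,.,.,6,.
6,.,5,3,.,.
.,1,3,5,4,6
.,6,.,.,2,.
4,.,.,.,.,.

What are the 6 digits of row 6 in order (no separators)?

452631

row 3, column 5 = 1: row 3 has {3,5,6}; col 5 has {2,4,5,6}; box has {3,4,5,6} → only 1 remains.
row 3, column 6 = 2: row 3 has {1,3,5,6}; col 6 has {4,6}; box has {1,3,4,5,6} → only 2 remains.
row 4, column 1 = 2: row 4 has {1,3,4,5,6}; col 1 has {4,6}; box has {1,3,5,6} → only 2 remains.
row 5, column 3 = 1: row 5 has {2,6}; col 3 has {3,5,6}; box has {4,6} → only 1 remains.
row 5, column 4 = 4: row 5 has {1,2,6}; col 4 has {3,5}; box has {2} → only 4 remains.
row 6, column 3 = 2: row 6 has {4}; col 3 has {1,3,5,6}; box has {1,4,6} → only 2 remains.
row 6, column 5 = 3: row 6 has {2,4}; col 5 has {1,2,4,5,6}; box has {2,4} → only 3 remains.
row 2, column 3 = 4: row 2 has {6}; col 3 has {1,2,3,5,6}; box has {6} → only 4 remains.
row 3, column 2 = 4: row 3 has {1,2,3,5,6}; col 2 has {1,6}; box has {1,2,3,5,6} → only 4 remains.
row 5, column 6 = 5: row 5 has {1,2,4,6}; col 6 has {2,4,6}; box has {2,3,4} → only 5 remains.
row 6, column 2 = 5: row 6 has {2,3,4}; col 2 has {1,4,6}; box has {1,2,4,6} → only 5 remains.
row 6, column 6 = 1: row 6 has {2,3,4,5}; col 6 has {2,4,5,6}; box has {2,3,4,5} → only 1 remains.
row 2, column 6 = 3: row 2 has {4,6}; col 6 has {1,2,4,5,6}; box has {4,5,6} → only 3 remains.
row 5, column 1 = 3: row 5 has {1,2,4,5,6}; col 1 has {2,4,6}; box has {1,2,4,5,6} → only 3 remains.
row 6, column 4 = 6: row 6 has {1,2,3,4,5}; col 4 has {3,4,5}; box has {1,2,3,4,5} → only 6 remains.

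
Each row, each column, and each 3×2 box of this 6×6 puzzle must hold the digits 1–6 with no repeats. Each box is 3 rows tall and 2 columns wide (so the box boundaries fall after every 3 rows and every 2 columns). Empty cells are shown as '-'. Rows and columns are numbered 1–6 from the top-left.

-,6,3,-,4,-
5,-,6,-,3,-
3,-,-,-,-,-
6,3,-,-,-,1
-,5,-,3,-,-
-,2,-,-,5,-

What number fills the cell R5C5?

R2C6 = 2 (sole candidate).
R4C5 = 2 (sole candidate).
R5C5 = 6: row 5 has {3,5}; col 5 has {2,3,4,5}; box has {1,2,5} → only 6 remains.

6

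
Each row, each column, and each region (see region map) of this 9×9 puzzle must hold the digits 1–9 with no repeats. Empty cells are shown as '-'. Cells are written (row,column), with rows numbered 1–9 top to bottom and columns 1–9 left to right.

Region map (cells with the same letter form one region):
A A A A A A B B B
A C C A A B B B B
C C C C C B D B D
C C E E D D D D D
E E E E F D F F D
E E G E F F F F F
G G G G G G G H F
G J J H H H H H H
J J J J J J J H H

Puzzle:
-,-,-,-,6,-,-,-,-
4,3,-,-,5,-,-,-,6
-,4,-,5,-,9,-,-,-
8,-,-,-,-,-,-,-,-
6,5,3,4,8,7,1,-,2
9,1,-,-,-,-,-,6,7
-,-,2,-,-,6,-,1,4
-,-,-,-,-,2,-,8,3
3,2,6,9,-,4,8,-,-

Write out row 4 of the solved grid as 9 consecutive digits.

867241359

(4,3) = 7: row 4 has {8}; col 3 has {2,3,6}; region has {1,3,4,5,6,9} → only 7 remains.
(4,4) = 2: row 4 has {7,8}; col 4 has {4,5,9}; region has {1,3,4,5,6,7,9} → only 2 remains.
(5,8) = 9: row 5 has {1,2,3,4,5,6,7,8}; col 8 has {1,6,8}; region has {1,4,6,7,8} → only 9 remains.
(6,4) = 8: row 6 has {1,6,7,9}; col 4 has {2,4,5,9}; region has {1,2,3,4,5,6,7,9} → only 8 remains.
(8,2) = 7: row 8 has {2,3,8}; col 2 has {1,2,3,4,5}; region has {2,3,4,6,8,9} → only 7 remains.
(8,4) = 6: row 8 has {2,3,7,8}; col 4 has {2,4,5,8,9}; region has {1,2,3,8} → only 6 remains.
(9,5) = 1: row 9 has {2,3,4,6,8,9}; col 5 has {5,6,8}; region has {2,3,4,6,7,8,9} → only 1 remains.
(9,9) = 5: row 9 has {1,2,3,4,6,8,9}; col 9 has {2,3,4,6,7}; region has {1,2,3,6,8} → only 5 remains.
(3,3) = 1: row 3 has {4,5,9}; col 3 has {2,3,6,7}; region has {3,4,5,8} → only 1 remains.
(3,9) = 8: row 3 has {1,4,5,9}; col 9 has {2,3,4,5,6,7}; region has {2,7} → only 8 remains.
(8,3) = 5: row 8 has {2,3,6,7,8}; col 3 has {1,2,3,6,7}; region has {1,2,3,4,6,7,8,9} → only 5 remains.
(9,8) = 7: row 9 has {1,2,3,4,5,6,8,9}; col 8 has {1,6,8,9}; region has {1,2,3,5,6,8} → only 7 remains.
(1,9) = 1: row 1 has {6}; col 9 has {2,3,4,5,6,7,8}; region has {6,9} → only 1 remains.
(2,3) = 9: row 2 has {3,4,5,6}; col 3 has {1,2,3,5,6,7}; region has {1,3,4,5,8} → only 9 remains.
(2,6) = 8: row 2 has {3,4,5,6,9}; col 6 has {2,4,6,7,9}; region has {1,6,9} → only 8 remains.
(2,8) = 2: row 2 has {3,4,5,6,8,9}; col 8 has {1,6,7,8,9}; region has {1,6,8,9} → only 2 remains.
(3,8) = 3: row 3 has {1,4,5,8,9}; col 8 has {1,2,6,7,8,9}; region has {1,2,6,8,9} → only 3 remains.
(4,2) = 6: row 4 has {2,7,8}; col 2 has {1,2,3,4,5,7}; region has {1,3,4,5,8,9} → only 6 remains.
(4,9) = 9: row 4 has {2,6,7,8}; col 9 has {1,2,3,4,5,6,7,8}; region has {2,7,8} → only 9 remains.
(6,3) = 4: row 6 has {1,6,7,8,9}; col 3 has {1,2,3,5,6,7,9}; region has {2,6} → only 4 remains.
(8,1) = 1: row 8 has {2,3,5,6,7,8}; col 1 has {3,4,6,8,9}; region has {2,4,6} → only 1 remains.
(1,3) = 8: row 1 has {1,6}; col 3 has {1,2,3,4,5,6,7,9}; region has {4,5,6} → only 8 remains.
(1,6) = 3: row 1 has {1,6,8}; col 6 has {2,4,6,7,8,9}; region has {4,5,6,8} → only 3 remains.
(2,7) = 7: row 2 has {2,3,4,5,6,8,9}; col 7 has {1,8}; region has {1,2,3,6,8,9} → only 7 remains.
(3,7) = 6: row 3 has {1,3,4,5,8,9}; col 7 has {1,7,8}; region has {2,7,8,9} → only 6 remains.
(6,6) = 5: row 6 has {1,4,6,7,8,9}; col 6 has {2,3,4,6,7,8,9}; region has {1,4,6,7,8,9} → only 5 remains.
(1,2) = 9: row 1 has {1,3,6,8}; col 2 has {1,2,3,4,5,6,7}; region has {3,4,5,6,8} → only 9 remains.
(1,4) = 7: row 1 has {1,3,6,8,9}; col 4 has {2,4,5,6,8,9}; region has {3,4,5,6,8,9} → only 7 remains.
(2,4) = 1: row 2 has {2,3,4,5,6,7,8,9}; col 4 has {2,4,5,6,7,8,9}; region has {3,4,5,6,7,8,9} → only 1 remains.
(4,6) = 1: row 4 has {2,6,7,8,9}; col 6 has {2,3,4,5,6,7,8,9}; region has {2,6,7,8,9} → only 1 remains.
(7,2) = 8: row 7 has {1,2,4,6}; col 2 has {1,2,3,4,5,6,7,9}; region has {1,2,4,6} → only 8 remains.
(7,4) = 3: row 7 has {1,2,4,6,8}; col 4 has {1,2,4,5,6,7,8,9}; region has {1,2,4,6,8} → only 3 remains.
(1,1) = 2: row 1 has {1,3,6,7,8,9}; col 1 has {1,3,4,6,8,9}; region has {1,3,4,5,6,7,8,9} → only 2 remains.
(3,1) = 7: row 3 has {1,3,4,5,6,8,9}; col 1 has {1,2,3,4,6,8,9}; region has {1,3,4,5,6,8,9} → only 7 remains.
(3,5) = 2: row 3 has {1,3,4,5,6,7,8,9}; col 5 has {1,5,6,8}; region has {1,3,4,5,6,7,8,9} → only 2 remains.
(6,5) = 3: row 6 has {1,4,5,6,7,8,9}; col 5 has {1,2,5,6,8}; region has {1,4,5,6,7,8,9} → only 3 remains.
(6,7) = 2: row 6 has {1,3,4,5,6,7,8,9}; col 7 has {1,6,7,8}; region has {1,3,4,5,6,7,8,9} → only 2 remains.
(7,1) = 5: row 7 has {1,2,3,4,6,8}; col 1 has {1,2,3,4,6,7,8,9}; region has {1,2,3,4,6,8} → only 5 remains.
(7,7) = 9: row 7 has {1,2,3,4,5,6,8}; col 7 has {1,2,6,7,8}; region has {1,2,3,4,5,6,8} → only 9 remains.
(8,7) = 4: row 8 has {1,2,3,5,6,7,8}; col 7 has {1,2,6,7,8,9}; region has {1,2,3,5,6,7,8} → only 4 remains.
(1,7) = 5: row 1 has {1,2,3,6,7,8,9}; col 7 has {1,2,4,6,7,8,9}; region has {1,2,3,6,7,8,9} → only 5 remains.
(1,8) = 4: row 1 has {1,2,3,5,6,7,8,9}; col 8 has {1,2,3,6,7,8,9}; region has {1,2,3,5,6,7,8,9} → only 4 remains.
(4,5) = 4: row 4 has {1,2,6,7,8,9}; col 5 has {1,2,3,5,6,8}; region has {1,2,6,7,8,9} → only 4 remains.
(4,7) = 3: row 4 has {1,2,4,6,7,8,9}; col 7 has {1,2,4,5,6,7,8,9}; region has {1,2,4,6,7,8,9} → only 3 remains.
(4,8) = 5: row 4 has {1,2,3,4,6,7,8,9}; col 8 has {1,2,3,4,6,7,8,9}; region has {1,2,3,4,6,7,8,9} → only 5 remains.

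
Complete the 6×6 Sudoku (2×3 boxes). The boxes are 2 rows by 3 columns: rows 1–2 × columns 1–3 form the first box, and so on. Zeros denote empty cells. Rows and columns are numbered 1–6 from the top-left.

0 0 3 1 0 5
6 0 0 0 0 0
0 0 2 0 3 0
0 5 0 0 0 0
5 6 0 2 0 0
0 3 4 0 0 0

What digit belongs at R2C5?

R5C3 = 1 (sole candidate).
R5C5 = 4 (sole candidate).
R5C6 = 3 (sole candidate).
R6C1 = 2 (sole candidate).
R1C1 = 4 (sole candidate).
R1C2 = 2 (sole candidate).
R1C5 = 6 (sole candidate).
R2C2 = 1 (sole candidate).
R2C3 = 5 (sole candidate).
R2C5 = 2: row 2 has {1,5,6}; col 5 has {3,4,6}; box has {1,5,6} → only 2 remains.

2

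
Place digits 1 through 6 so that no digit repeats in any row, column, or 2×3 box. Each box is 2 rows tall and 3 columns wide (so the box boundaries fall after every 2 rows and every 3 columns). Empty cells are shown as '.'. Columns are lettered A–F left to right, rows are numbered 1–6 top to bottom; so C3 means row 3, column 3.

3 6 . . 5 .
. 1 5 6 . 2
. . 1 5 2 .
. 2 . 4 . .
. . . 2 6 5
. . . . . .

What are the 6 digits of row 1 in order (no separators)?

362154

D1 = 1: row 1 has {3,5,6}; col 4 has {2,4,5,6}; box has {2,5,6} → only 1 remains.
F1 = 4: row 1 has {1,3,5,6}; col 6 has {2,5}; box has {1,2,5,6} → only 4 remains.
A2 = 4: row 2 has {1,2,5,6}; col 1 has {3}; box has {1,3,5,6} → only 4 remains.
E2 = 3: row 2 has {1,2,4,5,6}; col 5 has {2,5,6}; box has {1,2,4,5,6} → only 3 remains.
A3 = 6: row 3 has {1,2,5}; col 1 has {3,4}; box has {1,2} → only 6 remains.
F3 = 3: row 3 has {1,2,5,6}; col 6 has {2,4,5}; box has {2,4,5} → only 3 remains.
A4 = 5: row 4 has {2,4}; col 1 has {3,4,6}; box has {1,2,6} → only 5 remains.
C4 = 3: row 4 has {2,4,5}; col 3 has {1,5}; box has {1,2,5,6} → only 3 remains.
E4 = 1: row 4 has {2,3,4,5}; col 5 has {2,3,5,6}; box has {2,3,4,5} → only 1 remains.
F4 = 6: row 4 has {1,2,3,4,5}; col 6 has {2,3,4,5}; box has {1,2,3,4,5} → only 6 remains.
A5 = 1: row 5 has {2,5,6}; col 1 has {3,4,5,6}; box has {} → only 1 remains.
C5 = 4: row 5 has {1,2,5,6}; col 3 has {1,3,5}; box has {1} → only 4 remains.
A6 = 2: row 6 has {}; col 1 has {1,3,4,5,6}; box has {1,4} → only 2 remains.
C6 = 6: row 6 has {2}; col 3 has {1,3,4,5}; box has {1,2,4} → only 6 remains.
D6 = 3: row 6 has {2,6}; col 4 has {1,2,4,5,6}; box has {2,5,6} → only 3 remains.
E6 = 4: row 6 has {2,3,6}; col 5 has {1,2,3,5,6}; box has {2,3,5,6} → only 4 remains.
F6 = 1: row 6 has {2,3,4,6}; col 6 has {2,3,4,5,6}; box has {2,3,4,5,6} → only 1 remains.
C1 = 2: row 1 has {1,3,4,5,6}; col 3 has {1,3,4,5,6}; box has {1,3,4,5,6} → only 2 remains.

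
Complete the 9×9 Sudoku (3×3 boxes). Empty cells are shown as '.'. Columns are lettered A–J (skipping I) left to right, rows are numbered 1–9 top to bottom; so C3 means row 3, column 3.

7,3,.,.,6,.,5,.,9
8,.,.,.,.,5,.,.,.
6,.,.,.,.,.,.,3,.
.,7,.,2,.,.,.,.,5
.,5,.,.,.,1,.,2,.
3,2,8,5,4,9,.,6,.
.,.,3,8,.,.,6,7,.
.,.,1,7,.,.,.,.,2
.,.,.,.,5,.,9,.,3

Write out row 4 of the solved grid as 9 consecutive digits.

176238495

J2 = 6: in row 2, 6 can only go here (every other open cell in that row sees a 6).
C3 = 5: in row 3, 5 can only go here (every other open cell in that row sees a 5).
A7 = 5: in row 7, 5 can only go here (every other open cell in that row sees a 5).
H8 = 5: in row 8, 5 can only go here (every other open cell in that row sees a 5).
C9 = 7: in row 9, 7 can only go here (every other open cell in that row sees a 7).
A4 = 1: in column 1, 1 can only go here (every other open cell in that column sees a 1).
A9 = 2: in column 1, 2 can only go here (every other open cell in that column sees a 2).
F3 = 7: in column 6, 7 can only go here (every other open cell in that column sees a 7).
G2 = 7: in row 2, 7 can only go here (every other open cell in that row sees a 7).
G6 = 1: row 6 has {2,3,4,5,6,8,9}; col 7 has {5,6,7,9}; box has {2,5,6} → only 1 remains.
J6 = 7: row 6 has {1,2,3,4,5,6,8,9}; col 9 has {2,3,5,6,9}; box has {1,2,5,6} → only 7 remains.
E5 = 7: in row 5, 7 can only go here (every other open cell in that row sees a 7).
G3 = 2: in column 7, 2 can only go here (every other open cell in that column sees a 2).
H4 = 9: in column 8, 9 can only go here (every other open cell in that column sees a 9).
Singles propagation stalls before every target cell is settled. Branch on H2 (candidates {1,4}).
  Try H2 = 1: this forces D1=1; then row 9 has no cell left for 1 — contradiction.
So H2 = 4.
Singles propagation stalls before every target cell is settled. Branch on B2 (candidates {1,9}).
  Try B2 = 9: this forces C2=2, B7=4, F7=2; then row 1 has no cell left for 2 — contradiction.
So B2 = 1.
Singles propagation stalls; C4 is still open with candidates {4,6}.
  Try C4 = 4: this forces C1=2, C2=9, D2=3, E2=2, B3=4, A5=9, C5=6; then D5 has no candidate left — contradiction.
So C4 = 6.
G4 = 4: in row 4, 4 can only go here (every other open cell in that row sees a 4).
J5 = 8 (sole candidate).
G8 = 8 (sole candidate).
H9 = 1 (sole candidate).
H1 = 8 (sole candidate).
J3 = 1 (sole candidate).
G5 = 3 (sole candidate).
J7 = 4 (sole candidate).
D5 = 6 (sole candidate).
B7 = 9 (sole candidate).
F7 = 2 (sole candidate).
A8 = 4 (sole candidate).
B8 = 6 (sole candidate).
F8 = 3 (sole candidate).
B9 = 8 (sole candidate).
D9 = 4 (sole candidate).
F9 = 6 (sole candidate).
D1 = 1 (sole candidate).
F1 = 4 (sole candidate).
B3 = 4 (sole candidate).
D3 = 9 (sole candidate).
E3 = 8 (sole candidate).
E4 = 3: row 4 has {1,2,4,5,6,7,9}; col 5 has {4,5,6,7,8}; box has {1,2,4,5,6,7,9} → only 3 remains.
F4 = 8: row 4 has {1,2,3,4,5,6,7,9}; col 6 has {1,2,3,4,5,6,7,9}; box has {1,2,3,4,5,6,7,9} → only 8 remains.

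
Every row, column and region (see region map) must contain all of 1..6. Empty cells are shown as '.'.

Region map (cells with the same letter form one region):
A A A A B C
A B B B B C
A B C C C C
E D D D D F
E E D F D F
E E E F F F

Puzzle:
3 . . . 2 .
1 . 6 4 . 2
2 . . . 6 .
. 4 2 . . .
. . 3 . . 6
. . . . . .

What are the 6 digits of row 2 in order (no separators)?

156432

R1C6 = 1 (hidden single in row 1).
R1C3 = 4 (hidden single in row 1).
R3C3 = 5 (sole candidate).
R3C4 = 3 (sole candidate).
R3C6 = 4 (sole candidate).
R6C3 = 1 (sole candidate).
R3C2 = 1 (sole candidate).
R4C6 = 3 (hidden single in row 4).
R6C6 = 5 (sole candidate).
R6C4 = 2 (sole candidate).
R6C5 = 4 (sole candidate).
R5C4 = 1 (sole candidate).
R5C5 = 5 (sole candidate).
R6C1 = 6 (sole candidate).
R6C2 = 3 (sole candidate).
R2C2 = 5: row 2 has {1,2,4,6}; col 2 has {1,3,4}; region has {1,2,4,6} → only 5 remains.
R2C5 = 3: row 2 has {1,2,4,5,6}; col 5 has {2,4,5,6}; region has {1,2,4,5,6} → only 3 remains.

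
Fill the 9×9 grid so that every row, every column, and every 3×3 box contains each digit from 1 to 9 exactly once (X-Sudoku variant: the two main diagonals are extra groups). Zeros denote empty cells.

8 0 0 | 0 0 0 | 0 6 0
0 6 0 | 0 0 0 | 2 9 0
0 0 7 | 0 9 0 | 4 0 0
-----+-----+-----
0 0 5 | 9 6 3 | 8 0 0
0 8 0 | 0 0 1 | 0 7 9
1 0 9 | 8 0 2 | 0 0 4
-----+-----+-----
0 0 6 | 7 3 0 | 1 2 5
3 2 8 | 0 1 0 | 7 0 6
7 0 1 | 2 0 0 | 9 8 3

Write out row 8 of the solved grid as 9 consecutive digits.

328519746

r1c9 = 1: row 1 has {6,8}; col 9 has {3,4,5,6,9}; box has {2,4,6,9}; anti-diagonal has {2,3,4,6,7,8,9} → only 1 remains.
r3c9 = 8: row 3 has {4,7,9}; col 9 has {1,3,4,5,6,9}; box has {1,2,4,6,9} → only 8 remains.
r4c8 = 1: row 4 has {3,5,6,8,9}; col 8 has {2,6,7,8,9}; box has {4,7,8,9} → only 1 remains.
r4c9 = 2: row 4 has {1,3,5,6,8,9}; col 9 has {1,3,4,5,6,8,9}; box has {1,4,7,8,9} → only 2 remains.
r5c5 = 5: row 5 has {1,7,8,9}; col 5 has {1,3,6,9}; box has {1,2,3,6,8,9}; main diagonal has {1,2,3,6,7,8,9}; anti-diagonal has {1,2,3,4,6,7,8,9} → only 5 remains.
r6c5 = 7: row 6 has {1,2,4,8,9}; col 5 has {1,3,5,6,9}; box has {1,2,3,5,6,8,9} → only 7 remains.
r8c8 = 4: row 8 has {1,2,3,6,7,8}; col 8 has {1,2,6,7,8,9}; box has {1,2,3,5,6,7,8,9}; main diagonal has {1,2,3,5,6,7,8,9} → only 4 remains.
r9c5 = 4: row 9 has {1,2,3,7,8,9}; col 5 has {1,3,5,6,7,9}; box has {1,2,3,7} → only 4 remains.
r1c5 = 2: row 1 has {1,6,8}; col 5 has {1,3,4,5,6,7,9}; box has {9} → only 2 remains.
r2c5 = 8: row 2 has {2,6,9}; col 5 has {1,2,3,4,5,6,7,9}; box has {2,9} → only 8 remains.
r2c9 = 7: row 2 has {2,6,8,9}; col 9 has {1,2,3,4,5,6,8,9}; box has {1,2,4,6,8,9} → only 7 remains.
r4c1 = 4: row 4 has {1,2,3,5,6,8,9}; col 1 has {1,3,7,8}; box has {1,5,8,9} → only 4 remains.
r4c2 = 7: row 4 has {1,2,3,4,5,6,8,9}; col 2 has {2,6,8}; box has {1,4,5,8,9} → only 7 remains.
r5c4 = 4: row 5 has {1,5,7,8,9}; col 4 has {2,7,8,9}; box has {1,2,3,5,6,7,8,9} → only 4 remains.
r6c2 = 3: row 6 has {1,2,4,7,8,9}; col 2 has {2,6,7,8}; box has {1,4,5,7,8,9} → only 3 remains.
r6c8 = 5: row 6 has {1,2,3,4,7,8,9}; col 8 has {1,2,4,6,7,8,9}; box has {1,2,4,7,8,9} → only 5 remains.
r7c1 = 9: row 7 has {1,2,3,5,6,7}; col 1 has {1,3,4,7,8}; box has {1,2,3,6,7,8} → only 9 remains.
r7c2 = 4: row 7 has {1,2,3,5,6,7,9}; col 2 has {2,3,6,7,8}; box has {1,2,3,6,7,8,9} → only 4 remains.
r7c6 = 8: row 7 has {1,2,3,4,5,6,7,9}; col 6 has {1,2,3}; box has {1,2,3,4,7} → only 8 remains.
r8c4 = 5: row 8 has {1,2,3,4,6,7,8}; col 4 has {2,4,7,8,9}; box has {1,2,3,4,7,8} → only 5 remains.
r8c6 = 9: row 8 has {1,2,3,4,5,6,7,8}; col 6 has {1,2,3,8}; box has {1,2,3,4,5,7,8} → only 9 remains.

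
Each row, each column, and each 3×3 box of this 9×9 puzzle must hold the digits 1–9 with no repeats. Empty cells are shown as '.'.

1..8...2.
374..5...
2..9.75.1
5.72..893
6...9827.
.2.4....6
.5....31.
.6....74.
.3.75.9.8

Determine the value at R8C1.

R1C2 = 9: row 1 has {1,2,8}; col 2 has {2,3,5,6,7}; box has {1,2,3,4,7} → only 9 remains.
R2C7 = 6: row 2 has {3,4,5,7}; col 7 has {2,3,5,7,8,9}; box has {1,2,5} → only 6 remains.
R2C8 = 8: row 2 has {3,4,5,6,7}; col 8 has {1,2,4,7,9}; box has {1,2,5,6} → only 8 remains.
R2C9 = 9: row 2 has {3,4,5,6,7,8}; col 9 has {1,3,6,8}; box has {1,2,5,6,8} → only 9 remains.
R3C2 = 8: row 3 has {1,2,5,7,9}; col 2 has {2,3,5,6,7,9}; box has {1,2,3,4,7,9} → only 8 remains.
R3C3 = 6: row 3 has {1,2,5,7,8,9}; col 3 has {4,7}; box has {1,2,3,4,7,8,9} → only 6 remains.
R3C8 = 3: row 3 has {1,2,5,6,7,8,9}; col 8 has {1,2,4,7,8,9}; box has {1,2,5,6,8,9} → only 3 remains.
R6C7 = 1: row 6 has {2,4,6}; col 7 has {2,3,5,6,7,8,9}; box has {2,3,6,7,8,9} → only 1 remains.
R6C8 = 5: row 6 has {1,2,4,6}; col 8 has {1,2,3,4,7,8,9}; box has {1,2,3,6,7,8,9} → only 5 remains.
R7C4 = 6: row 7 has {1,3,5}; col 4 has {2,4,7,8,9}; box has {5,7} → only 6 remains.
R7C9 = 2: row 7 has {1,3,5,6}; col 9 has {1,3,6,8,9}; box has {1,3,4,7,8,9} → only 2 remains.
R8C9 = 5: row 8 has {4,6,7}; col 9 has {1,2,3,6,8,9}; box has {1,2,3,4,7,8,9} → only 5 remains.
R9C1 = 4: row 9 has {3,5,7,8,9}; col 1 has {1,2,3,5,6}; box has {3,5,6} → only 4 remains.
R9C8 = 6: row 9 has {3,4,5,7,8,9}; col 8 has {1,2,3,4,5,7,8,9}; box has {1,2,3,4,5,7,8,9} → only 6 remains.
R1C3 = 5: row 1 has {1,2,8,9}; col 3 has {4,6,7}; box has {1,2,3,4,6,7,8,9} → only 5 remains.
R1C7 = 4: row 1 has {1,2,5,8,9}; col 7 has {1,2,3,5,6,7,8,9}; box has {1,2,3,5,6,8,9} → only 4 remains.
R1C9 = 7: row 1 has {1,2,4,5,8,9}; col 9 has {1,2,3,5,6,8,9}; box has {1,2,3,4,5,6,8,9} → only 7 remains.
R2C4 = 1: row 2 has {3,4,5,6,7,8,9}; col 4 has {2,4,6,7,8,9}; box has {5,7,8,9} → only 1 remains.
R2C5 = 2: row 2 has {1,3,4,5,6,7,8,9}; col 5 has {5,9}; box has {1,5,7,8,9} → only 2 remains.
R3C5 = 4: row 3 has {1,2,3,5,6,7,8,9}; col 5 has {2,5,9}; box has {1,2,5,7,8,9} → only 4 remains.
R5C9 = 4: row 5 has {2,6,7,8,9}; col 9 has {1,2,3,5,6,7,8,9}; box has {1,2,3,5,6,7,8,9} → only 4 remains.
R6C6 = 3: row 6 has {1,2,4,5,6}; col 6 has {5,7,8}; box has {2,4,8,9} → only 3 remains.
R7C5 = 8: row 7 has {1,2,3,5,6}; col 5 has {2,4,5,9}; box has {5,6,7} → only 8 remains.
R8C4 = 3: row 8 has {4,5,6,7}; col 4 has {1,2,4,6,7,8,9}; box has {5,6,7,8} → only 3 remains.
R8C5 = 1: row 8 has {3,4,5,6,7}; col 5 has {2,4,5,8,9}; box has {3,5,6,7,8} → only 1 remains.
R9C6 = 2: row 9 has {3,4,5,6,7,8,9}; col 6 has {3,5,7,8}; box has {1,3,5,6,7,8} → only 2 remains.
R1C6 = 6: row 1 has {1,2,4,5,7,8,9}; col 6 has {2,3,5,7,8}; box has {1,2,4,5,7,8,9} → only 6 remains.
R4C5 = 6: row 4 has {2,3,5,7,8,9}; col 5 has {1,2,4,5,8,9}; box has {2,3,4,8,9} → only 6 remains.
R4C6 = 1: row 4 has {2,3,5,6,7,8,9}; col 6 has {2,3,5,6,7,8}; box has {2,3,4,6,8,9} → only 1 remains.
R5C2 = 1: row 5 has {2,4,6,7,8,9}; col 2 has {2,3,5,6,7,8,9}; box has {2,5,6,7} → only 1 remains.
R5C3 = 3: row 5 has {1,2,4,6,7,8,9}; col 3 has {4,5,6,7}; box has {1,2,5,6,7} → only 3 remains.
R5C4 = 5: row 5 has {1,2,3,4,6,7,8,9}; col 4 has {1,2,3,4,6,7,8,9}; box has {1,2,3,4,6,8,9} → only 5 remains.
R6C5 = 7: row 6 has {1,2,3,4,5,6}; col 5 has {1,2,4,5,6,8,9}; box has {1,2,3,4,5,6,8,9} → only 7 remains.
R7C3 = 9: row 7 has {1,2,3,5,6,8}; col 3 has {3,4,5,6,7}; box has {3,4,5,6} → only 9 remains.
R7C6 = 4: row 7 has {1,2,3,5,6,8,9}; col 6 has {1,2,3,5,6,7,8}; box has {1,2,3,5,6,7,8} → only 4 remains.
R8C1 = 8: row 8 has {1,3,4,5,6,7}; col 1 has {1,2,3,4,5,6}; box has {3,4,5,6,9} → only 8 remains.

8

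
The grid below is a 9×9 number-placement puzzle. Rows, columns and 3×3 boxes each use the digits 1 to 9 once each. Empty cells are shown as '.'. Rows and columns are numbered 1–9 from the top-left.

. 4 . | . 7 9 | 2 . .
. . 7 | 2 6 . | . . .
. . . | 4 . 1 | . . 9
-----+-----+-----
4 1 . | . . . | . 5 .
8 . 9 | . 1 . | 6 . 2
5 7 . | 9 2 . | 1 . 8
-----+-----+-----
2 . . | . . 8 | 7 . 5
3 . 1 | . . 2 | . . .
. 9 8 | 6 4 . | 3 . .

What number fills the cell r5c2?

3

r3c1 = 6: row 3 has {1,4,9}; col 1 has {2,3,4,5,8}; box has {4,7} → only 6 remains.
r4c7 = 9: row 4 has {1,4,5}; col 7 has {1,2,3,6,7}; box has {1,2,5,6,8} → only 9 remains.
r5c2 = 3: row 5 has {1,2,6,8,9}; col 2 has {1,4,7,9}; box has {1,4,5,7,8,9} → only 3 remains.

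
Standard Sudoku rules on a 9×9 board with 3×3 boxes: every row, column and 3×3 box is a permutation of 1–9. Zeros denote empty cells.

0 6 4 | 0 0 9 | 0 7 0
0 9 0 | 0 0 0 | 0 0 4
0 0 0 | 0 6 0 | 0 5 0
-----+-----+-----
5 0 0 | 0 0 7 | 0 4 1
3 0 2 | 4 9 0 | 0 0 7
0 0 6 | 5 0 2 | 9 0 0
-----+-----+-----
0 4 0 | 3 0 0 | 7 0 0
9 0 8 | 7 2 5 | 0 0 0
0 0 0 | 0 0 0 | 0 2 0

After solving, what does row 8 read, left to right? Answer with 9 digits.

row 4, column 2 = 8: row 4 has {1,4,5,7}; col 2 has {4,6,9}; box has {2,3,5,6} → only 8 remains.
row 4, column 3 = 9: row 4 has {1,4,5,7,8}; col 3 has {2,4,6,8}; box has {2,3,5,6,8} → only 9 remains.
row 4, column 4 = 6: row 4 has {1,4,5,7,8,9}; col 4 has {3,4,5,7}; box has {2,4,5,7,9} → only 6 remains.
row 4, column 5 = 3: row 4 has {1,4,5,6,7,8,9}; col 5 has {2,6,9}; box has {2,4,5,6,7,9} → only 3 remains.
row 4, column 7 = 2: row 4 has {1,3,4,5,6,7,8,9}; col 7 has {7,9}; box has {1,4,7,9} → only 2 remains.
row 5, column 2 = 1: row 5 has {2,3,4,7,9}; col 2 has {4,6,8,9}; box has {2,3,5,6,8,9} → only 1 remains.
row 5, column 6 = 8: row 5 has {1,2,3,4,7,9}; col 6 has {2,5,7,9}; box has {2,3,4,5,6,7,9} → only 8 remains.
row 5, column 8 = 6: row 5 has {1,2,3,4,7,8,9}; col 8 has {2,4,5,7}; box has {1,2,4,7,9} → only 6 remains.
row 6, column 2 = 7: row 6 has {2,5,6,9}; col 2 has {1,4,6,8,9}; box has {1,2,3,5,6,8,9} → only 7 remains.
row 6, column 5 = 1: row 6 has {2,5,6,7,9}; col 5 has {2,3,6,9}; box has {2,3,4,5,6,7,8,9} → only 1 remains.
row 7, column 5 = 8: row 7 has {3,4,7}; col 5 has {1,2,3,6,9}; box has {2,3,5,7} → only 8 remains.
row 8, column 2 = 3: row 8 has {2,5,7,8,9}; col 2 has {1,4,6,7,8,9}; box has {4,8,9} → only 3 remains.
row 8, column 8 = 1: row 8 has {2,3,5,7,8,9}; col 8 has {2,4,5,6,7}; box has {2,7} → only 1 remains.
row 8, column 9 = 6: row 8 has {1,2,3,5,7,8,9}; col 9 has {1,4,7}; box has {1,2,7} → only 6 remains.
row 9, column 2 = 5: row 9 has {2}; col 2 has {1,3,4,6,7,8,9}; box has {3,4,8,9} → only 5 remains.
row 9, column 5 = 4: row 9 has {2,5}; col 5 has {1,2,3,6,8,9}; box has {2,3,5,7,8} → only 4 remains.
row 1, column 5 = 5: row 1 has {4,6,7,9}; col 5 has {1,2,3,4,6,8,9}; box has {6,9} → only 5 remains.
row 2, column 5 = 7: row 2 has {4,9}; col 5 has {1,2,3,4,5,6,8,9}; box has {5,6,9} → only 7 remains.
row 3, column 2 = 2: row 3 has {5,6}; col 2 has {1,3,4,5,6,7,8,9}; box has {4,6,9} → only 2 remains.
row 5, column 7 = 5: row 5 has {1,2,3,4,6,7,8,9}; col 7 has {2,7,9}; box has {1,2,4,6,7,9} → only 5 remains.
row 6, column 1 = 4: row 6 has {1,2,5,6,7,9}; col 1 has {3,5,9}; box has {1,2,3,5,6,7,8,9} → only 4 remains.
row 7, column 3 = 1: row 7 has {3,4,7,8}; col 3 has {2,4,6,8,9}; box has {3,4,5,8,9} → only 1 remains.
row 7, column 6 = 6: row 7 has {1,3,4,7,8}; col 6 has {2,5,7,8,9}; box has {2,3,4,5,7,8} → only 6 remains.
row 7, column 8 = 9: row 7 has {1,3,4,6,7,8}; col 8 has {1,2,4,5,6,7}; box has {1,2,6,7} → only 9 remains.
row 7, column 9 = 5: row 7 has {1,3,4,6,7,8,9}; col 9 has {1,4,6,7}; box has {1,2,6,7,9} → only 5 remains.
row 8, column 7 = 4: row 8 has {1,2,3,5,6,7,8,9}; col 7 has {2,5,7,9}; box has {1,2,5,6,7,9} → only 4 remains.

938725416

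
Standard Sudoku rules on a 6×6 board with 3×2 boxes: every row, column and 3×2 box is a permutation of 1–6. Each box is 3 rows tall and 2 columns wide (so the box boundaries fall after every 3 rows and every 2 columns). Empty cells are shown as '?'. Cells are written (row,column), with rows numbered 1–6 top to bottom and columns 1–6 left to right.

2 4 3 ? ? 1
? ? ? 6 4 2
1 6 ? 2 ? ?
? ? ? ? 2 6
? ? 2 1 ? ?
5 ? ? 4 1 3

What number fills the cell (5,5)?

(1,4) = 5 (sole candidate).
(1,5) = 6 (sole candidate).
(2,1) = 3 (sole candidate).
(2,2) = 5 (sole candidate).
(2,3) = 1 (sole candidate).
(3,3) = 4 (sole candidate).
(3,6) = 5 (sole candidate).
(4,1) = 4 (sole candidate).
(4,3) = 5 (sole candidate).
(4,4) = 3 (sole candidate).
(5,1) = 6 (sole candidate).
(5,2) = 3 (sole candidate).
(5,5) = 5: row 5 has {1,2,3,6}; col 5 has {1,2,4,6}; box has {1,2,3,6} → only 5 remains.

5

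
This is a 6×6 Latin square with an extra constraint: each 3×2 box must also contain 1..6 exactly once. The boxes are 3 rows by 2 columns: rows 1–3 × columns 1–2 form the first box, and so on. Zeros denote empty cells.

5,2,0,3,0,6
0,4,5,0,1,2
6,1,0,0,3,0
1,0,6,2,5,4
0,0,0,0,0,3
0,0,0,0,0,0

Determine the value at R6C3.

3

R1C5 = 4 (sole candidate).
R2C1 = 3 (sole candidate).
R2C4 = 6 (sole candidate).
R3C4 = 4 (sole candidate).
R3C6 = 5 (sole candidate).
R4C2 = 3 (sole candidate).
R6C6 = 1 (sole candidate).
R1C3 = 1 (sole candidate).
R3C3 = 2 (sole candidate).
R5C3 = 4 (sole candidate).
R6C3 = 3: row 6 has {1}; col 3 has {1,2,4,5,6}; box has {2,4,6} → only 3 remains.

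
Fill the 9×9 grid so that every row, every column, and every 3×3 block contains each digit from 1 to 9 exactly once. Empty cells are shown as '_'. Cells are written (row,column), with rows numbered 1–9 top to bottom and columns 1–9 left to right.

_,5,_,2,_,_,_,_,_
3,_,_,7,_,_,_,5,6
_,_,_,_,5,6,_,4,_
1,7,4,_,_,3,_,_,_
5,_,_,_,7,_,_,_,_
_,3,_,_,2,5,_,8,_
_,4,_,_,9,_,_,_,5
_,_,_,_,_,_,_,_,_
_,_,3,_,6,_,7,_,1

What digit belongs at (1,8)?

(4,5) = 8: row 4 has {1,3,4,7}; col 5 has {2,5,6,7,9}; box has {2,3,5,7} → only 8 remains.
(4,7) = 5: in row 4, 5 can only go here (every other open cell in that row sees a 5).
(6,9) = 7: in row 6, 7 can only go here (every other open cell in that row sees a 7).
(9,4) = 5: in row 9, 5 can only go here (every other open cell in that row sees a 5).
(8,3) = 5: in row 8, 5 can only go here (every other open cell in that row sees a 5).
(9,6) = 4: in row 9, 4 can only go here (every other open cell in that row sees a 4).
(2,5) = 4: in row 2, 4 can only go here (every other open cell in that row sees a 4).
(1,1) = 4: in row 1, 4 can only go here (every other open cell in that row sees a 4).
(1,3) = 6: in row 1, 6 can only go here (every other open cell in that row sees a 6).
(6,3) = 9: row 6 has {2,3,5,7,8}; col 3 has {3,4,5,6}; box has {1,3,4,5,7} → only 9 remains.
(6,1) = 6: row 6 has {2,3,5,7,8,9}; col 1 has {1,3,4,5}; box has {1,3,4,5,7,9} → only 6 remains.
(1,8) = 7: in row 1, 7 can only go here (every other open cell in that row sees a 7).

7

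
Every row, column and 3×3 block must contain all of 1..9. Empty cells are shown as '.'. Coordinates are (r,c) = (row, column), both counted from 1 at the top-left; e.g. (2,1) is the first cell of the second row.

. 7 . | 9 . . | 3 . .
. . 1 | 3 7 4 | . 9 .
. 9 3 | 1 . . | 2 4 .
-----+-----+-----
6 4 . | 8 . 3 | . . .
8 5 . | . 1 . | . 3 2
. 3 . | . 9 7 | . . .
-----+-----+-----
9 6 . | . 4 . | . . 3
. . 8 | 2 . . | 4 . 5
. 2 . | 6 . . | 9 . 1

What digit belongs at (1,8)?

1

(2,2) = 8: row 2 has {1,3,4,7,9}; col 2 has {2,3,4,5,6,7,9}; box has {1,3,7,9} → only 8 remains.
(2,9) = 6: row 2 has {1,3,4,7,8,9}; col 9 has {1,2,3,5}; box has {2,3,4,9} → only 6 remains.
(3,1) = 5: row 3 has {1,2,3,4,9}; col 1 has {6,8,9}; box has {1,3,7,8,9} → only 5 remains.
(5,4) = 4: row 5 has {1,2,3,5,8}; col 4 has {1,2,3,6,8,9}; box has {1,3,7,8,9} → only 4 remains.
(5,6) = 6: row 5 has {1,2,3,4,5,8}; col 6 has {3,4,7}; box has {1,3,4,7,8,9} → only 6 remains.
(5,7) = 7: row 5 has {1,2,3,4,5,6,8}; col 7 has {2,3,4,9}; box has {2,3} → only 7 remains.
(6,3) = 2: row 6 has {3,7,9}; col 3 has {1,3,8}; box has {3,4,5,6,8} → only 2 remains.
(6,4) = 5: row 6 has {2,3,7,9}; col 4 has {1,2,3,4,6,8,9}; box has {1,3,4,6,7,8,9} → only 5 remains.
(7,4) = 7: row 7 has {3,4,6,9}; col 4 has {1,2,3,4,5,6,8,9}; box has {2,4,6} → only 7 remains.
(7,7) = 8: row 7 has {3,4,6,7,9}; col 7 has {2,3,4,7,9}; box has {1,3,4,5,9} → only 8 remains.
(7,8) = 2: row 7 has {3,4,6,7,8,9}; col 8 has {3,4,9}; box has {1,3,4,5,8,9} → only 2 remains.
(8,2) = 1: row 8 has {2,4,5,8}; col 2 has {2,3,4,5,6,7,8,9}; box has {2,6,8,9} → only 1 remains.
(8,5) = 3: row 8 has {1,2,4,5,8}; col 5 has {1,4,7,9}; box has {2,4,6,7} → only 3 remains.
(8,6) = 9: row 8 has {1,2,3,4,5,8}; col 6 has {3,4,6,7}; box has {2,3,4,6,7} → only 9 remains.
(9,8) = 7: row 9 has {1,2,6,9}; col 8 has {2,3,4,9}; box has {1,2,3,4,5,8,9} → only 7 remains.
(1,9) = 8: row 1 has {3,7,9}; col 9 has {1,2,3,5,6}; box has {2,3,4,6,9} → only 8 remains.
(2,1) = 2: row 2 has {1,3,4,6,7,8,9}; col 1 has {5,6,8,9}; box has {1,3,5,7,8,9} → only 2 remains.
(2,7) = 5: row 2 has {1,2,3,4,6,7,8,9}; col 7 has {2,3,4,7,8,9}; box has {2,3,4,6,8,9} → only 5 remains.
(3,6) = 8: row 3 has {1,2,3,4,5,9}; col 6 has {3,4,6,7,9}; box has {1,3,4,7,9} → only 8 remains.
(3,9) = 7: row 3 has {1,2,3,4,5,8,9}; col 9 has {1,2,3,5,6,8}; box has {2,3,4,5,6,8,9} → only 7 remains.
(4,5) = 2: row 4 has {3,4,6,8}; col 5 has {1,3,4,7,9}; box has {1,3,4,5,6,7,8,9} → only 2 remains.
(4,7) = 1: row 4 has {2,3,4,6,8}; col 7 has {2,3,4,5,7,8,9}; box has {2,3,7} → only 1 remains.
(4,8) = 5: row 4 has {1,2,3,4,6,8}; col 8 has {2,3,4,7,9}; box has {1,2,3,7} → only 5 remains.
(4,9) = 9: row 4 has {1,2,3,4,5,6,8}; col 9 has {1,2,3,5,6,7,8}; box has {1,2,3,5,7} → only 9 remains.
(5,3) = 9: row 5 has {1,2,3,4,5,6,7,8}; col 3 has {1,2,3,8}; box has {2,3,4,5,6,8} → only 9 remains.
(6,1) = 1: row 6 has {2,3,5,7,9}; col 1 has {2,5,6,8,9}; box has {2,3,4,5,6,8,9} → only 1 remains.
(6,7) = 6: row 6 has {1,2,3,5,7,9}; col 7 has {1,2,3,4,5,7,8,9}; box has {1,2,3,5,7,9} → only 6 remains.
(6,8) = 8: row 6 has {1,2,3,5,6,7,9}; col 8 has {2,3,4,5,7,9}; box has {1,2,3,5,6,7,9} → only 8 remains.
(6,9) = 4: row 6 has {1,2,3,5,6,7,8,9}; col 9 has {1,2,3,5,6,7,8,9}; box has {1,2,3,5,6,7,8,9} → only 4 remains.
(7,3) = 5: row 7 has {2,3,4,6,7,8,9}; col 3 has {1,2,3,8,9}; box has {1,2,6,8,9} → only 5 remains.
(7,6) = 1: row 7 has {2,3,4,5,6,7,8,9}; col 6 has {3,4,6,7,8,9}; box has {2,3,4,6,7,9} → only 1 remains.
(8,1) = 7: row 8 has {1,2,3,4,5,8,9}; col 1 has {1,2,5,6,8,9}; box has {1,2,5,6,8,9} → only 7 remains.
(8,8) = 6: row 8 has {1,2,3,4,5,7,8,9}; col 8 has {2,3,4,5,7,8,9}; box has {1,2,3,4,5,7,8,9} → only 6 remains.
(9,3) = 4: row 9 has {1,2,6,7,9}; col 3 has {1,2,3,5,8,9}; box has {1,2,5,6,7,8,9} → only 4 remains.
(9,6) = 5: row 9 has {1,2,4,6,7,9}; col 6 has {1,3,4,6,7,8,9}; box has {1,2,3,4,6,7,9} → only 5 remains.
(1,1) = 4: row 1 has {3,7,8,9}; col 1 has {1,2,5,6,7,8,9}; box has {1,2,3,5,7,8,9} → only 4 remains.
(1,3) = 6: row 1 has {3,4,7,8,9}; col 3 has {1,2,3,4,5,8,9}; box has {1,2,3,4,5,7,8,9} → only 6 remains.
(1,5) = 5: row 1 has {3,4,6,7,8,9}; col 5 has {1,2,3,4,7,9}; box has {1,3,4,7,8,9} → only 5 remains.
(1,6) = 2: row 1 has {3,4,5,6,7,8,9}; col 6 has {1,3,4,5,6,7,8,9}; box has {1,3,4,5,7,8,9} → only 2 remains.
(1,8) = 1: row 1 has {2,3,4,5,6,7,8,9}; col 8 has {2,3,4,5,6,7,8,9}; box has {2,3,4,5,6,7,8,9} → only 1 remains.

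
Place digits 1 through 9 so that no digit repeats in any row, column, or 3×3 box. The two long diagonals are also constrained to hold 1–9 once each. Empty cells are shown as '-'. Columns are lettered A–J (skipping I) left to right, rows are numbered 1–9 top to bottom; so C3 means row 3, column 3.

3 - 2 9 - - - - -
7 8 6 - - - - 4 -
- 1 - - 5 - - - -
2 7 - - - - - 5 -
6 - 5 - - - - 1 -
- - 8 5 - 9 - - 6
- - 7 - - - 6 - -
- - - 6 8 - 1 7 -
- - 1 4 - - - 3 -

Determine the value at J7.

C3 = 4 (sole candidate).
D4 = 1 (sole candidate).
E5 = 2 (sole candidate).
H6 = 2 (sole candidate).
J9 = 5 (sole candidate).
B1 = 5 (sole candidate).
A3 = 9 (sole candidate).
A9 = 8 (sole candidate).
J1 = 1 (sole candidate).
G3 = 3 (sole candidate).
F4 = 6 (sole candidate).
B8 = 9 (sole candidate).
C8 = 3 (sole candidate).
C4 = 9 (sole candidate).
G2 = 5 (hidden single in row 2).
J2 = 9 (hidden single in row 2).
H3 = 6 (hidden single in row 3).
H1 = 8 (sole candidate).
H7 = 9 (sole candidate).
G9 = 2 (sole candidate).
G1 = 7 (sole candidate).
J3 = 2 (sole candidate).
G6 = 4 (sole candidate).
J8 = 4 (sole candidate).
B9 = 6 (sole candidate).
F9 = 7 (sole candidate).
F1 = 4 (sole candidate).
F3 = 8 (sole candidate).
G4 = 8 (sole candidate).
J4 = 3 (sole candidate).
F5 = 3 (sole candidate).
G5 = 9 (sole candidate).
J5 = 7 (sole candidate).
A6 = 1 (sole candidate).
B6 = 3 (sole candidate).
E6 = 7 (sole candidate).
J7 = 8: row 7 has {6,7,9}; col 9 has {1,2,3,4,5,6,7,9}; box has {1,2,3,4,5,6,7,9} → only 8 remains.

8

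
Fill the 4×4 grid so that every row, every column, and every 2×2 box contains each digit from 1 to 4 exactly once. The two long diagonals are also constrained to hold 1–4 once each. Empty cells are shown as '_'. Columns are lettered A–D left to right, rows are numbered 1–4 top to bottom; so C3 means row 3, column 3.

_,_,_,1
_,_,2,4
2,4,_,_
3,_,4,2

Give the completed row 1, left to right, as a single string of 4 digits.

A1 = 4: row 1 has {1}; col 1 has {2,3}; box has {}; main diagonal has {2} → only 4 remains.
C1 = 3: row 1 has {1,4}; col 3 has {2,4}; box has {1,2,4} → only 3 remains.
A2 = 1: row 2 has {2,4}; col 1 has {2,3,4}; box has {4} → only 1 remains.
B2 = 3: row 2 has {1,2,4}; col 2 has {4}; box has {1,4}; main diagonal has {2,4} → only 3 remains.
C3 = 1: row 3 has {2,4}; col 3 has {2,3,4}; box has {2,4}; main diagonal has {2,3,4} → only 1 remains.
D3 = 3: row 3 has {1,2,4}; col 4 has {1,2,4}; box has {1,2,4} → only 3 remains.
B4 = 1: row 4 has {2,3,4}; col 2 has {3,4}; box has {2,3,4} → only 1 remains.
B1 = 2: row 1 has {1,3,4}; col 2 has {1,3,4}; box has {1,3,4} → only 2 remains.

4231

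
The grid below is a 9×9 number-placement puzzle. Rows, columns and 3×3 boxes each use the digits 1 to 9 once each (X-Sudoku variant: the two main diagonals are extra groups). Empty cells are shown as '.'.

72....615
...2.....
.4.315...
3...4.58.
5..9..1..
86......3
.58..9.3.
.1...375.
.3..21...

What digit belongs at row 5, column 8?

2

row 5, column 2 = 7: row 5 has {1,5,9}; col 2 has {1,2,3,4,5,6}; box has {3,5,6,8} → only 7 remains.
row 6, column 4 = 7: row 6 has {3,6,8}; col 4 has {2,3,9}; box has {4,9}; anti-diagonal has {1,5,8} → only 7 remains.
row 6, column 5 = 5: row 6 has {3,6,7,8}; col 5 has {1,2,4}; box has {4,7,9} → only 5 remains.
row 6, column 6 = 2: row 6 has {3,5,6,7,8}; col 6 has {1,3,5,9}; box has {4,5,7,9}; main diagonal has {5,7} → only 2 remains.
row 7, column 7 = 4: row 7 has {3,5,8,9}; col 7 has {1,5,6,7}; box has {3,5,7}; main diagonal has {2,5,7} → only 4 remains.
row 4, column 2 = 9: row 4 has {3,4,5,8}; col 2 has {1,2,3,4,5,6,7}; box has {3,5,6,7,8} → only 9 remains.
row 4, column 6 = 6: row 4 has {3,4,5,8,9}; col 6 has {1,2,3,5,9}; box has {2,4,5,7,9}; anti-diagonal has {1,5,7,8} → only 6 remains.
row 5, column 5 = 3: row 5 has {1,5,7,9}; col 5 has {1,2,4,5}; box has {2,4,5,6,7,9}; main diagonal has {2,4,5,7}; anti-diagonal has {1,5,6,7,8} → only 3 remains.
row 5, column 6 = 8: row 5 has {1,3,5,7,9}; col 6 has {1,2,3,5,6,9}; box has {2,3,4,5,6,7,9} → only 8 remains.
row 6, column 7 = 9: row 6 has {2,3,5,6,7,8}; col 7 has {1,4,5,6,7}; box has {1,3,5,8} → only 9 remains.
row 6, column 8 = 4: row 6 has {2,3,5,6,7,8,9}; col 8 has {1,3,5,8}; box has {1,3,5,8,9} → only 4 remains.
row 7, column 4 = 6: row 7 has {3,4,5,8,9}; col 4 has {2,3,7,9}; box has {1,2,3,9} → only 6 remains.
row 7, column 5 = 7: row 7 has {3,4,5,6,8,9}; col 5 has {1,2,3,4,5}; box has {1,2,3,6,9} → only 7 remains.
row 8, column 5 = 8: row 8 has {1,3,5,7}; col 5 has {1,2,3,4,5,7}; box has {1,2,3,6,7,9} → only 8 remains.
row 9, column 7 = 8: row 9 has {1,2,3}; col 7 has {1,4,5,6,7,9}; box has {3,4,5,7} → only 8 remains.
row 1, column 5 = 9: row 1 has {1,2,5,6,7}; col 5 has {1,2,3,4,5,7,8}; box has {1,2,3,5} → only 9 remains.
row 1, column 6 = 4: row 1 has {1,2,5,6,7,9}; col 6 has {1,2,3,5,6,8,9}; box has {1,2,3,5,9} → only 4 remains.
row 2, column 2 = 8: row 2 has {2}; col 2 has {1,2,3,4,5,6,7,9}; box has {2,4,7}; main diagonal has {2,3,4,5,7} → only 8 remains.
row 2, column 5 = 6: row 2 has {2,8}; col 5 has {1,2,3,4,5,7,8,9}; box has {1,2,3,4,5,9} → only 6 remains.
row 2, column 6 = 7: row 2 has {2,6,8}; col 6 has {1,2,3,4,5,6,8,9}; box has {1,2,3,4,5,6,9} → only 7 remains.
row 2, column 7 = 3: row 2 has {2,6,7,8}; col 7 has {1,4,5,6,7,8,9}; box has {1,5,6} → only 3 remains.
row 2, column 8 = 9: row 2 has {2,3,6,7,8}; col 8 has {1,3,4,5,8}; box has {1,3,5,6}; anti-diagonal has {1,3,5,6,7,8} → only 9 remains.
row 2, column 9 = 4: row 2 has {2,3,6,7,8,9}; col 9 has {3,5}; box has {1,3,5,6,9} → only 4 remains.
row 3, column 7 = 2: row 3 has {1,3,4,5}; col 7 has {1,3,4,5,6,7,8,9}; box has {1,3,4,5,6,9}; anti-diagonal has {1,3,5,6,7,8,9} → only 2 remains.
row 3, column 8 = 7: row 3 has {1,2,3,4,5}; col 8 has {1,3,4,5,8,9}; box has {1,2,3,4,5,6,9} → only 7 remains.
row 3, column 9 = 8: row 3 has {1,2,3,4,5,7}; col 9 has {3,4,5}; box has {1,2,3,4,5,6,7,9} → only 8 remains.
row 4, column 4 = 1: row 4 has {3,4,5,6,8,9}; col 4 has {2,3,6,7,9}; box has {2,3,4,5,6,7,8,9}; main diagonal has {2,3,4,5,7,8} → only 1 remains.
row 6, column 3 = 1: row 6 has {2,3,4,5,6,7,8,9}; col 3 has {8}; box has {3,5,6,7,8,9} → only 1 remains.
row 7, column 1 = 2: row 7 has {3,4,5,6,7,8,9}; col 1 has {3,5,7,8}; box has {1,3,5,8} → only 2 remains.
row 7, column 9 = 1: row 7 has {2,3,4,5,6,7,8,9}; col 9 has {3,4,5,8}; box has {3,4,5,7,8} → only 1 remains.
row 8, column 4 = 4: row 8 has {1,3,5,7,8}; col 4 has {1,2,3,6,7,9}; box has {1,2,3,6,7,8,9} → only 4 remains.
row 9, column 1 = 4: row 9 has {1,2,3,8}; col 1 has {2,3,5,7,8}; box has {1,2,3,5,8}; anti-diagonal has {1,2,3,5,6,7,8,9} → only 4 remains.
row 9, column 4 = 5: row 9 has {1,2,3,4,8}; col 4 has {1,2,3,4,6,7,9}; box has {1,2,3,4,6,7,8,9} → only 5 remains.
row 9, column 8 = 6: row 9 has {1,2,3,4,5,8}; col 8 has {1,3,4,5,7,8,9}; box has {1,3,4,5,7,8} → only 6 remains.
row 9, column 9 = 9: row 9 has {1,2,3,4,5,6,8}; col 9 has {1,3,4,5,8}; box has {1,3,4,5,6,7,8}; main diagonal has {1,2,3,4,5,7,8} → only 9 remains.
row 1, column 3 = 3: row 1 has {1,2,4,5,6,7,9}; col 3 has {1,8}; box has {2,4,7,8} → only 3 remains.
row 1, column 4 = 8: row 1 has {1,2,3,4,5,6,7,9}; col 4 has {1,2,3,4,5,6,7,9}; box has {1,2,3,4,5,6,7,9} → only 8 remains.
row 2, column 1 = 1: row 2 has {2,3,4,6,7,8,9}; col 1 has {2,3,4,5,7,8}; box has {2,3,4,7,8} → only 1 remains.
row 2, column 3 = 5: row 2 has {1,2,3,4,6,7,8,9}; col 3 has {1,3,8}; box has {1,2,3,4,7,8} → only 5 remains.
row 3, column 3 = 6: row 3 has {1,2,3,4,5,7,8}; col 3 has {1,3,5,8}; box has {1,2,3,4,5,7,8}; main diagonal has {1,2,3,4,5,7,8,9} → only 6 remains.
row 4, column 3 = 2: row 4 has {1,3,4,5,6,8,9}; col 3 has {1,3,5,6,8}; box has {1,3,5,6,7,8,9} → only 2 remains.
row 4, column 9 = 7: row 4 has {1,2,3,4,5,6,8,9}; col 9 has {1,3,4,5,8,9}; box has {1,3,4,5,8,9} → only 7 remains.
row 5, column 3 = 4: row 5 has {1,3,5,7,8,9}; col 3 has {1,2,3,5,6,8}; box has {1,2,3,5,6,7,8,9} → only 4 remains.
row 5, column 8 = 2: row 5 has {1,3,4,5,7,8,9}; col 8 has {1,3,4,5,6,7,8,9}; box has {1,3,4,5,7,8,9} → only 2 remains.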